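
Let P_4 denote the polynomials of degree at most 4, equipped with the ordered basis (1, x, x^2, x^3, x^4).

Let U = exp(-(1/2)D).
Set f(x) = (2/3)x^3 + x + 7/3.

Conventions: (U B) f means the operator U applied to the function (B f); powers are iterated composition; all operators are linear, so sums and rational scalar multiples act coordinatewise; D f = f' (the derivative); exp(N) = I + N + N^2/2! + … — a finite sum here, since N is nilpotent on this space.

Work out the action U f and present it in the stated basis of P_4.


order-1 term: -x^2 - 1/2
order-2 term: (1/2)x
order-3 term: -1/12
the series for exp(-(1/2)D) f terminates at order 3
exp(-(1/2)D) f = (2/3)x^3 - x^2 + (3/2)x + 7/4

the result is g(x) = (2/3)x^3 - x^2 + (3/2)x + 7/4


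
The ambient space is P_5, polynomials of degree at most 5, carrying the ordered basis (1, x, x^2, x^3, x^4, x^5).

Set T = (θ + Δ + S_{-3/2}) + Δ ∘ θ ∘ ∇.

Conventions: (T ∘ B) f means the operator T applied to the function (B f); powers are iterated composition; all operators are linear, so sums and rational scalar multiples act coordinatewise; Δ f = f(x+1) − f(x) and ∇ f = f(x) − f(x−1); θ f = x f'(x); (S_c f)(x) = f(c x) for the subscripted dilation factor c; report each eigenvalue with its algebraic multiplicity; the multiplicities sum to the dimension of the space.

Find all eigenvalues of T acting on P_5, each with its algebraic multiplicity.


image of 1: 1
image of x: -(1/2)x + 1
image of x^2: (17/4)x^2 + 2x + 3
image of x^3: -(3/8)x^3 + 3x^2 + 15x + 4
image of x^4: (145/16)x^4 + 4x^3 + 42x^2 + 16x + 5
image of x^5: -(83/32)x^5 + 5x^4 + 90x^3 + 40x^2 + 35x + 6
the matrix is upper triangular; its diagonal is (1, -1/2, 17/4, -3/8, 145/16, -83/32)
for a triangular matrix the eigenvalues are the diagonal entries, with algebraic multiplicity their repetition count

λ = -83/32 (multiplicity 1), λ = -1/2 (multiplicity 1), λ = -3/8 (multiplicity 1), λ = 1 (multiplicity 1), λ = 17/4 (multiplicity 1), λ = 145/16 (multiplicity 1)


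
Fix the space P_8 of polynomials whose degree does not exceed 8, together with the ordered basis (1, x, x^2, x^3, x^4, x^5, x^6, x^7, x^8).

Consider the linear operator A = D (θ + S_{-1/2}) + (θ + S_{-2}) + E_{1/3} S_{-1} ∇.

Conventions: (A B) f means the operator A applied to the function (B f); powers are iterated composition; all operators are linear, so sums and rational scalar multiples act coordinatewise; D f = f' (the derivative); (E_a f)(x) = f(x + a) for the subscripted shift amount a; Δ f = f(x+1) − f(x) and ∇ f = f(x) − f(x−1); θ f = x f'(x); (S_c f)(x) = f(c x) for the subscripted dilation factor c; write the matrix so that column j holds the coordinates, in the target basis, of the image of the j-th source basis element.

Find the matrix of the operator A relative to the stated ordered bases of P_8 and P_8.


the matrix is [[1, 3/2, -5/3, 7/3, -85/27, 341/81, -455/81, 5461/729, -21845/2187]; [0, -1, 5/2, 5, -28/3, 425/27, -682/27, 3185/81, -43688/729]; [0, 0, 6, 93/8, -10, 70/3, -425/9, 2387/27, -12740/81]; [0, 0, 0, -5, 49/4, 50/3, -140/3, 2975/27, -19096/81]; [0, 0, 0, 0, 20, 955/32, -25, 245/3, -5950/27]; [0, 0, 0, 0, 0, -27, 963/32, 35, -392/3]; [0, 0, 0, 0, 0, 0, 70, 7161/128, -140/3]; [0, 0, 0, 0, 0, 0, 0, -121, 1793/32]; [0, 0, 0, 0, 0, 0, 0, 0, 264]] (rows listed top to bottom)

image of 1: 1
image of x: -x + 3/2
image of x^2: 6x^2 + (5/2)x - 5/3
image of x^3: -5x^3 + (93/8)x^2 + 5x + 7/3
image of x^4: 20x^4 + (49/4)x^3 - 10x^2 - (28/3)x - 85/27
image of x^5: -27x^5 + (955/32)x^4 + (50/3)x^3 + (70/3)x^2 + (425/27)x + 341/81
image of x^6: 70x^6 + (963/32)x^5 - 25x^4 - (140/3)x^3 - (425/9)x^2 - (682/27)x - 455/81
image of x^7: -121x^7 + (7161/128)x^6 + 35x^5 + (245/3)x^4 + (2975/27)x^3 + (2387/27)x^2 + (3185/81)x + 5461/729
image of x^8: 264x^8 + (1793/32)x^7 - (140/3)x^6 - (392/3)x^5 - (5950/27)x^4 - (19096/81)x^3 - (12740/81)x^2 - (43688/729)x - 21845/2187
each image's coordinates form column j of the matrix


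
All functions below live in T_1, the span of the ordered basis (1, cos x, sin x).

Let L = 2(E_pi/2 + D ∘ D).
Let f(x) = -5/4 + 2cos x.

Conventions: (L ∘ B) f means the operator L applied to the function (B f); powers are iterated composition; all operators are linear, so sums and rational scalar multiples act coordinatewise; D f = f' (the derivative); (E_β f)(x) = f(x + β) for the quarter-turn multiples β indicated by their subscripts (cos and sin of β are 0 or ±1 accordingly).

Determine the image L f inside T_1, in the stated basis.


E_pi/2 f = -5/4 - 2sin x
D f = -2sin x
D D f = -2cos x
(E_pi/2 + D ∘ D) f = -5/4 - 2cos x - 2sin x
(2(E_pi/2 + D ∘ D)) f = -5/2 - 4cos x - 4sin x

the result is g(x) = -5/2 - 4cos x - 4sin x


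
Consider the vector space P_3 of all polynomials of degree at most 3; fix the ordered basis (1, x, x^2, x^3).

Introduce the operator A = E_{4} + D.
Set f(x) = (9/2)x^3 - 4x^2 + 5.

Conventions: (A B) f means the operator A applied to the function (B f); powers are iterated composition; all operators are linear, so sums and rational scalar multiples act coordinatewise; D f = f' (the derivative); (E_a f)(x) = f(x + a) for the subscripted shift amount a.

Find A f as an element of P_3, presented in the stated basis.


g(x) = (9/2)x^3 + (127/2)x^2 + 176x + 229

E_{4} f = (9/2)x^3 + 50x^2 + 184x + 229
D f = (27/2)x^2 - 8x
(E_{4} + D) f = (9/2)x^3 + (127/2)x^2 + 176x + 229


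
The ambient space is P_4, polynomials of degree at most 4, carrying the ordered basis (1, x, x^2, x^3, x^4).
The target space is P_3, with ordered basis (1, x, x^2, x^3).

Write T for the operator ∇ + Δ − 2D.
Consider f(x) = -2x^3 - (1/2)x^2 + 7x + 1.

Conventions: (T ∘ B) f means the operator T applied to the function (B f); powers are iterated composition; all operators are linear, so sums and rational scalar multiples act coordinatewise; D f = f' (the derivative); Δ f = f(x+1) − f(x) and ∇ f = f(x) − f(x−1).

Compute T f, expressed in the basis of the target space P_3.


∇ f = -6x^2 + 5x + 11/2
Δ f = -6x^2 - 7x + 9/2
D f = -6x^2 - x + 7
(-2D) f = 12x^2 + 2x - 14
(∇ + Δ − 2D) f = -4

the image equals g(x) = -4


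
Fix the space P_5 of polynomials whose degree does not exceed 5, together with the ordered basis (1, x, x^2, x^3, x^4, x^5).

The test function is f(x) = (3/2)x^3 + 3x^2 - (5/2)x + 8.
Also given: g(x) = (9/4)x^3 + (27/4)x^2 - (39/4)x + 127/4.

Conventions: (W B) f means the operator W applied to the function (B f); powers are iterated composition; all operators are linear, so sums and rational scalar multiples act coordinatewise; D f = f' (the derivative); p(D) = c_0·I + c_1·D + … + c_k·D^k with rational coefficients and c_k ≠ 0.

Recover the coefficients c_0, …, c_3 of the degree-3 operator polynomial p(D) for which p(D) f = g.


c_0 = 3/2, c_1 = 1/2, c_2 = -1, c_3 = 3

D^0 f = (3/2)x^3 + 3x^2 - (5/2)x + 8
D^1 f = (9/2)x^2 + 6x - 5/2
D^2 f = 9x + 6
D^3 f = 9
matching coefficients of g against c_0 f + c_1 Df + … from the top degree down determines the c_i
solution: c_0 = 3/2, c_1 = 1/2, c_2 = -1, c_3 = 3


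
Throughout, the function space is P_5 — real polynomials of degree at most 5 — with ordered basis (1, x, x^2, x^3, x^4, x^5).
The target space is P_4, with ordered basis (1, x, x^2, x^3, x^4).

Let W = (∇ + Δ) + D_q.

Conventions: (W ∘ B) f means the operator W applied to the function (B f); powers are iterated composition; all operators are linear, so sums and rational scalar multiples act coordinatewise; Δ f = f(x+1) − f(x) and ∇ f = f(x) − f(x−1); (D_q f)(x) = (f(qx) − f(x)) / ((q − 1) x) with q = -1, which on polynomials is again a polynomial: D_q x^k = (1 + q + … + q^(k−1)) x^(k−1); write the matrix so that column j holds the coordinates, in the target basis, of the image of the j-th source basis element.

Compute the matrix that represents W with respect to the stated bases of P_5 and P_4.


the matrix is [[0, 3, 0, 2, 0, 2]; [0, 0, 4, 0, 8, 0]; [0, 0, 0, 7, 0, 20]; [0, 0, 0, 0, 8, 0]; [0, 0, 0, 0, 0, 11]] (rows listed top to bottom)

image of 1: 0
image of x: 3
image of x^2: 4x
image of x^3: 7x^2 + 2
image of x^4: 8x^3 + 8x
image of x^5: 11x^4 + 20x^2 + 2
each image's coordinates form column j of the matrix


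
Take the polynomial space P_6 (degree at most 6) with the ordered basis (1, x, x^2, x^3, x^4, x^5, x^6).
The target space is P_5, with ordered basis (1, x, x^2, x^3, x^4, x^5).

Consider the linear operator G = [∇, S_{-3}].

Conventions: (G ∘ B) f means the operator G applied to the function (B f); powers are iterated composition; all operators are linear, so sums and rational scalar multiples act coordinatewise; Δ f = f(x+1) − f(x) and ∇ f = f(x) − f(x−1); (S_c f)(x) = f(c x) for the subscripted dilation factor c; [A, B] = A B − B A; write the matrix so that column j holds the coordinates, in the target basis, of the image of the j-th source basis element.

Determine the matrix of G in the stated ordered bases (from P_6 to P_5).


image of 1: 0
image of x: -4
image of x^2: 24x - 8
image of x^3: -108x^2 + 72x - 28
image of x^4: 432x^3 - 432x^2 + 336x - 80
image of x^5: -1620x^4 + 2160x^3 - 2520x^2 + 1200x - 244
image of x^6: 5832x^5 - 9720x^4 + 15120x^3 - 10800x^2 + 4392x - 728
each image's coordinates form column j of the matrix

the matrix is [[0, -4, -8, -28, -80, -244, -728]; [0, 0, 24, 72, 336, 1200, 4392]; [0, 0, 0, -108, -432, -2520, -10800]; [0, 0, 0, 0, 432, 2160, 15120]; [0, 0, 0, 0, 0, -1620, -9720]; [0, 0, 0, 0, 0, 0, 5832]] (rows listed top to bottom)


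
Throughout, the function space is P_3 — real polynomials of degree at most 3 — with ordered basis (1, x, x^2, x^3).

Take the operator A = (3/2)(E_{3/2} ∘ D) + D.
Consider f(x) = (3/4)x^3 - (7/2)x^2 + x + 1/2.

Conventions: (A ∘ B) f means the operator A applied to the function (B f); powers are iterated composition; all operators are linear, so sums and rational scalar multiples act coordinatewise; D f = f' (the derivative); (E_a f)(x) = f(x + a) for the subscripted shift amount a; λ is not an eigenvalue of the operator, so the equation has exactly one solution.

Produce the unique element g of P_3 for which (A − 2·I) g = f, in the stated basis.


write g with unknown coordinates in the stated basis and equate coefficients in (A − 2·I) g = f
solving from the highest basis element down gives g = -(3/8)x^3 + (11/32)x^2 - (139/64)x - 1047/256
check: A g = -(45/16)x^2 - (107/32)x - 983/128
so A g − 2·g = (3/4)x^3 - (7/2)x^2 + x + 1/2 = f ✓

the image equals g(x) = -(3/8)x^3 + (11/32)x^2 - (139/64)x - 1047/256


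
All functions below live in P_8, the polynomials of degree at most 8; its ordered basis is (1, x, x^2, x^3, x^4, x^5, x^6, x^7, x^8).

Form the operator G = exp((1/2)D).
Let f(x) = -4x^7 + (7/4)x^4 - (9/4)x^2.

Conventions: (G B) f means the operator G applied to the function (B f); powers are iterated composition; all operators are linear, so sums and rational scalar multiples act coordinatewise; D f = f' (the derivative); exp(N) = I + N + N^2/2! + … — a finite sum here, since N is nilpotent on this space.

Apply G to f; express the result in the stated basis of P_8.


g(x) = -4x^7 - 14x^6 - 21x^5 - (63/4)x^4 - (21/4)x^3 - (9/4)x^2 - (29/16)x - 31/64

order-1 term: -14x^6 + (7/2)x^3 - (9/4)x
order-2 term: -21x^5 + (21/8)x^2 - 9/16
order-3 term: -(35/2)x^4 + (7/8)x
order-4 term: -(35/4)x^3 + 7/64
order-5 term: -(21/8)x^2
order-6 term: -(7/16)x
order-7 term: -1/32
the series for exp((1/2)D) f terminates at order 7
exp((1/2)D) f = -4x^7 - 14x^6 - 21x^5 - (63/4)x^4 - (21/4)x^3 - (9/4)x^2 - (29/16)x - 31/64


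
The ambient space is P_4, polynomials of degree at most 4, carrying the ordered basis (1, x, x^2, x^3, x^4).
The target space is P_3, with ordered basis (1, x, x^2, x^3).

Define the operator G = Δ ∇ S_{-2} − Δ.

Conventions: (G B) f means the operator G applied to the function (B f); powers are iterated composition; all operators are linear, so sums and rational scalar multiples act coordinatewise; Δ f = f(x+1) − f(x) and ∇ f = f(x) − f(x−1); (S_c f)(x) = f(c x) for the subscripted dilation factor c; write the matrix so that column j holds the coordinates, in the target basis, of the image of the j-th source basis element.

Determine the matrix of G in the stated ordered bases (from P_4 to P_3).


the matrix is [[0, -1, 7, -1, 31]; [0, 0, -2, -51, -4]; [0, 0, 0, -3, 186]; [0, 0, 0, 0, -4]] (rows listed top to bottom)

image of 1: 0
image of x: -1
image of x^2: -2x + 7
image of x^3: -3x^2 - 51x - 1
image of x^4: -4x^3 + 186x^2 - 4x + 31
each image's coordinates form column j of the matrix


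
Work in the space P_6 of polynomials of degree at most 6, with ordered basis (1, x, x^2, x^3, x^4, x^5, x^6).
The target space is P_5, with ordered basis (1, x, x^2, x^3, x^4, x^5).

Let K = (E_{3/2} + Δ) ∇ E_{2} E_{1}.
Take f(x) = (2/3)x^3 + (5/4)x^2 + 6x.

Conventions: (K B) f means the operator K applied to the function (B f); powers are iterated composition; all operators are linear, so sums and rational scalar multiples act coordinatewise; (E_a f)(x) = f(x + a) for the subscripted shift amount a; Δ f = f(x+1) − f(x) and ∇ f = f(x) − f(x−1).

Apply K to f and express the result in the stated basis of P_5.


the image equals g(x) = 2x^2 + (45/2)x + 188/3

E_{1} f = (2/3)x^3 + (13/4)x^2 + (21/2)x + 95/12
E_{2} E_{1} f = (2/3)x^3 + (29/4)x^2 + (63/2)x + 189/4
∇ E_{2} E_{1} f = 2x^2 + (25/2)x + 299/12
E_{3/2} (∇ E_{2} E_{1}) f = 2x^2 + (37/2)x + 289/6
Δ (∇ E_{2} E_{1}) f = 4x + 29/2
(E_{3/2} + Δ) (∇ E_{2} E_{1}) f = 2x^2 + (45/2)x + 188/3


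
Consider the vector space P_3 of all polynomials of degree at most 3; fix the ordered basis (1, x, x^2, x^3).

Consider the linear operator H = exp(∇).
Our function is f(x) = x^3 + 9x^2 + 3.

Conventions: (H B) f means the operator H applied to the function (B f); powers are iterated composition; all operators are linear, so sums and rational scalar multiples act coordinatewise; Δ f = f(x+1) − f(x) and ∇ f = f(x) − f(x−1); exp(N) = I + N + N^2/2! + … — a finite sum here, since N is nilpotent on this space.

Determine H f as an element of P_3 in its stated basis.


the image equals g(x) = x^3 + 12x^2 + 18x + 2

order-1 term: 3x^2 + 15x - 8
order-2 term: 3x + 6
order-3 term: 1
the series for exp(∇) f terminates at order 3
exp(∇) f = x^3 + 12x^2 + 18x + 2


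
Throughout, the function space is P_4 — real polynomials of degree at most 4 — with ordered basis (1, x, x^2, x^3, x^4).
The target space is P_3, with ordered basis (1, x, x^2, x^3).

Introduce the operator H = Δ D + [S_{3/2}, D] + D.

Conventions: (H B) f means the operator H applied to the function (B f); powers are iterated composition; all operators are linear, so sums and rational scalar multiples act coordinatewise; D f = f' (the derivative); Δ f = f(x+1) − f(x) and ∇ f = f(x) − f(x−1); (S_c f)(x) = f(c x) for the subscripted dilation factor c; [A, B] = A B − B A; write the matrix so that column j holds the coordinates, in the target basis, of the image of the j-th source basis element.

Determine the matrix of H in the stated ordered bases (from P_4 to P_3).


the matrix is [[0, 1/2, 2, 3, 4]; [0, 0, 1/2, 6, 12]; [0, 0, 0, -3/8, 12]; [0, 0, 0, 0, -11/4]] (rows listed top to bottom)

image of 1: 0
image of x: 1/2
image of x^2: (1/2)x + 2
image of x^3: -(3/8)x^2 + 6x + 3
image of x^4: -(11/4)x^3 + 12x^2 + 12x + 4
each image's coordinates form column j of the matrix


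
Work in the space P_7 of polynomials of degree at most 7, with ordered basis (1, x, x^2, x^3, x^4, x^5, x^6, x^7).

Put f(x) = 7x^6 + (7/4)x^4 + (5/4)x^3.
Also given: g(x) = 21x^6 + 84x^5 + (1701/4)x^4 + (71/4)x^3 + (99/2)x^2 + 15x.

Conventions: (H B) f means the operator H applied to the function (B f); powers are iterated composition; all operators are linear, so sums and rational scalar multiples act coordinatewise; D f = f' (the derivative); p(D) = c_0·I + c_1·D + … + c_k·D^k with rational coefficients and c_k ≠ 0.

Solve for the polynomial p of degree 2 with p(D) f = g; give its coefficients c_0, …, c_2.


D^0 f = 7x^6 + (7/4)x^4 + (5/4)x^3
D^1 f = 42x^5 + 7x^3 + (15/4)x^2
D^2 f = 210x^4 + 21x^2 + (15/2)x
matching coefficients of g against c_0 f + c_1 Df + … from the top degree down determines the c_i
solution: c_0 = 3, c_1 = 2, c_2 = 2

p(D) = 3·I + 2·D + 2·D^2, i.e. c_0 = 3, c_1 = 2, c_2 = 2


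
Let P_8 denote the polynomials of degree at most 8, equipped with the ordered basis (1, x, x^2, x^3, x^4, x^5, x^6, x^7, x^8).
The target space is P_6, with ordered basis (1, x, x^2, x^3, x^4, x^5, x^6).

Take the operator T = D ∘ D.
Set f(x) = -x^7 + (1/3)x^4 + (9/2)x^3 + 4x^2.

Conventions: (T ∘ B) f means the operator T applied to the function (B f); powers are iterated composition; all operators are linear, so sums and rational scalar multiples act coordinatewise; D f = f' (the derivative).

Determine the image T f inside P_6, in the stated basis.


the image equals g(x) = -42x^5 + 4x^2 + 27x + 8

D f = -7x^6 + (4/3)x^3 + (27/2)x^2 + 8x
D D f = -42x^5 + 4x^2 + 27x + 8


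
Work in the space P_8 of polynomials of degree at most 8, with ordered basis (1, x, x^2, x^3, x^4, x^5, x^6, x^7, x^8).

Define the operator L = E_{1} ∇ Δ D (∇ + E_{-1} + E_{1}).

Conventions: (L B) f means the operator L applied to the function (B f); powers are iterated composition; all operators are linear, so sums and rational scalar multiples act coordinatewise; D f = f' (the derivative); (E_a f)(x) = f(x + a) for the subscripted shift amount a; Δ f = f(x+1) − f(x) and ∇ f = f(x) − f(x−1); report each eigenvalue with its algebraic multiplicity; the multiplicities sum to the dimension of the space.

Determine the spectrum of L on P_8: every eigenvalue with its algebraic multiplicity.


image of 1: 0
image of x: 0
image of x^2: 0
image of x^3: 12
image of x^4: 48x + 72
image of x^5: 120x^2 + 360x + 320
image of x^6: 240x^3 + 1080x^2 + 1920x + 1260
image of x^7: 420x^4 + 2520x^3 + 6720x^2 + 8820x + 4648
image of x^8: 672x^5 + 5040x^4 + 17920x^3 + 35280x^2 + 37184x + 16464
the matrix is upper triangular; its diagonal is (0, 0, 0, 0, 0, 0, 0, 0, 0)
for a triangular matrix the eigenvalues are the diagonal entries, with algebraic multiplicity their repetition count

λ = 0 (multiplicity 9)


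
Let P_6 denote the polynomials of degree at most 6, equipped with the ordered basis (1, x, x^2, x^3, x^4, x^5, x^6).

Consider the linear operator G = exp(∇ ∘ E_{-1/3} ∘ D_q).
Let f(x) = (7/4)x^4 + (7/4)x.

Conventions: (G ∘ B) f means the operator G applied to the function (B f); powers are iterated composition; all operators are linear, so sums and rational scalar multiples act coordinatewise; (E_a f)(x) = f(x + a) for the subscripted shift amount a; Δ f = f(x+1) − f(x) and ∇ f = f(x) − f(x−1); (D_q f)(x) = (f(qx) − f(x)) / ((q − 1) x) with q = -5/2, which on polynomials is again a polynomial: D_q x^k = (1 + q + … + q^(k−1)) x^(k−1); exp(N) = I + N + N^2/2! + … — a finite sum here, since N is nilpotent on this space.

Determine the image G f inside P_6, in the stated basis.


the result is g(x) = (7/4)x^4 - (1827/32)x^2 + (3101/32)x - 203/128

order-1 term: -(1827/32)x^2 + (3045/32)x - 1421/32
order-2 term: 5481/128
the series for exp(∇ ∘ E_{-1/3} ∘ D_q) f terminates at order 2
exp(∇ ∘ E_{-1/3} ∘ D_q) f = (7/4)x^4 - (1827/32)x^2 + (3101/32)x - 203/128


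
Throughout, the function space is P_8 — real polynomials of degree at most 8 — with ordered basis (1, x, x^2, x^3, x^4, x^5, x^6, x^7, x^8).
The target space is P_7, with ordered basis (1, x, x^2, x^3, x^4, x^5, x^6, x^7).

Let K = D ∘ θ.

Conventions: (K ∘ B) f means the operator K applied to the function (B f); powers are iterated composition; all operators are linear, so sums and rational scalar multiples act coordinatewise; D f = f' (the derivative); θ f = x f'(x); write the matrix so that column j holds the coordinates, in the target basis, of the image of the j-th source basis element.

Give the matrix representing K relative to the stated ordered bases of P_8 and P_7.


image of 1: 0
image of x: 1
image of x^2: 4x
image of x^3: 9x^2
image of x^4: 16x^3
image of x^5: 25x^4
image of x^6: 36x^5
image of x^7: 49x^6
image of x^8: 64x^7
each image's coordinates form column j of the matrix

the matrix is [[0, 1, 0, 0, 0, 0, 0, 0, 0]; [0, 0, 4, 0, 0, 0, 0, 0, 0]; [0, 0, 0, 9, 0, 0, 0, 0, 0]; [0, 0, 0, 0, 16, 0, 0, 0, 0]; [0, 0, 0, 0, 0, 25, 0, 0, 0]; [0, 0, 0, 0, 0, 0, 36, 0, 0]; [0, 0, 0, 0, 0, 0, 0, 49, 0]; [0, 0, 0, 0, 0, 0, 0, 0, 64]] (rows listed top to bottom)


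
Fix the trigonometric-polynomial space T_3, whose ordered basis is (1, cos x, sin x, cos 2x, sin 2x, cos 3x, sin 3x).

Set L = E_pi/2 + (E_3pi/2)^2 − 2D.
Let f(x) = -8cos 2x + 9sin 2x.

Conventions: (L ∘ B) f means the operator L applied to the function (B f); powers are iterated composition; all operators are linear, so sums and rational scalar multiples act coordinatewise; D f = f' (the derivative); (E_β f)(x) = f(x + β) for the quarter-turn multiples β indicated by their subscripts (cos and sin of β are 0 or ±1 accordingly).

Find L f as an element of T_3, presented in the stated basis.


E_pi/2 f = 8cos 2x - 9sin 2x
E_3pi/2 f = 8cos 2x - 9sin 2x
E_3pi/2 E_3pi/2 f = -8cos 2x + 9sin 2x
D f = 18cos 2x + 16sin 2x
(-2D) f = -36cos 2x - 32sin 2x
(E_pi/2 + (E_3pi/2)^2 − 2D) f = -36cos 2x - 32sin 2x

g(x) = -36cos 2x - 32sin 2x


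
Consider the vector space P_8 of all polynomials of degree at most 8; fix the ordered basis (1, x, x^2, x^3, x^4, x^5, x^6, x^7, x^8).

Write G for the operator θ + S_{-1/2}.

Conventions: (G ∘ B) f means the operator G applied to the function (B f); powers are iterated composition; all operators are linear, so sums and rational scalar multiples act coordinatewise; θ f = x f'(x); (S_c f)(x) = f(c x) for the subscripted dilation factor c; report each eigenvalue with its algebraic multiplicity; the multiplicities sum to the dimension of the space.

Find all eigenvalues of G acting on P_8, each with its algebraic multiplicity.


image of 1: 1
image of x: (1/2)x
image of x^2: (9/4)x^2
image of x^3: (23/8)x^3
image of x^4: (65/16)x^4
image of x^5: (159/32)x^5
image of x^6: (385/64)x^6
image of x^7: (895/128)x^7
image of x^8: (2049/256)x^8
the matrix is upper triangular; its diagonal is (1, 1/2, 9/4, 23/8, 65/16, 159/32, 385/64, 895/128, 2049/256)
for a triangular matrix the eigenvalues are the diagonal entries, with algebraic multiplicity their repetition count

λ = 1/2 (multiplicity 1), λ = 1 (multiplicity 1), λ = 9/4 (multiplicity 1), λ = 23/8 (multiplicity 1), λ = 65/16 (multiplicity 1), λ = 159/32 (multiplicity 1), λ = 385/64 (multiplicity 1), λ = 895/128 (multiplicity 1), λ = 2049/256 (multiplicity 1)


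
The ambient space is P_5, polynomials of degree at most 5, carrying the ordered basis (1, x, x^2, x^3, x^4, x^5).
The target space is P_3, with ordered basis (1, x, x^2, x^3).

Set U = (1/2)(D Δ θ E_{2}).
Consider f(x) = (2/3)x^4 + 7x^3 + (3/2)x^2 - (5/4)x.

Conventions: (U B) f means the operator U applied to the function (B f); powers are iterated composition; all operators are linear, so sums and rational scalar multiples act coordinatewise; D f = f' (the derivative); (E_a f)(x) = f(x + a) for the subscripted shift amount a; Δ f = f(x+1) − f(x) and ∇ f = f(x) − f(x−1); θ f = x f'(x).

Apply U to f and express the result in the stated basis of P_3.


the image equals g(x) = 16x^2 + 127x + 1079/6

E_{2} f = (2/3)x^4 + (37/3)x^3 + (119/2)x^2 + (1321/12)x + 421/6
θ E_{2} f = (8/3)x^4 + 37x^3 + 119x^2 + (1321/12)x
Δ (θ E_{2}) f = (32/3)x^3 + 127x^2 + (1079/3)x + 1075/4
D Δ (θ E_{2}) f = 32x^2 + 254x + 1079/3
((1/2)(D Δ θ E_{2})) f = 16x^2 + 127x + 1079/6


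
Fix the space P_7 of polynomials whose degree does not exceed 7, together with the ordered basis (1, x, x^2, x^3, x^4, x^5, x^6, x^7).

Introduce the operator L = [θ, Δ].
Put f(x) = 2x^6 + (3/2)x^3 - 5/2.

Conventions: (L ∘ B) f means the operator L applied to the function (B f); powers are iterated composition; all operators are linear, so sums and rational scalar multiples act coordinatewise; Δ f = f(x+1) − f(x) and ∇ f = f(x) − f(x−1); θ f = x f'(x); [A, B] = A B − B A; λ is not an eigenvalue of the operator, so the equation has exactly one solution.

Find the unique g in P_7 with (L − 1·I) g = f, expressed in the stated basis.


write g with unknown coordinates in the stated basis and equate coefficients in (L − 1·I) g = f
solving from the highest basis element down gives g = -2x^6 + 12x^5 - (243/2)x^3 + (249/2)x^2 + 300x - 230
check: L g = 12x^5 - 120x^3 + (249/2)x^2 + 300x - 465/2
so L g − 1·g = 2x^6 + (3/2)x^3 - 5/2 = f ✓

g(x) = -2x^6 + 12x^5 - (243/2)x^3 + (249/2)x^2 + 300x - 230


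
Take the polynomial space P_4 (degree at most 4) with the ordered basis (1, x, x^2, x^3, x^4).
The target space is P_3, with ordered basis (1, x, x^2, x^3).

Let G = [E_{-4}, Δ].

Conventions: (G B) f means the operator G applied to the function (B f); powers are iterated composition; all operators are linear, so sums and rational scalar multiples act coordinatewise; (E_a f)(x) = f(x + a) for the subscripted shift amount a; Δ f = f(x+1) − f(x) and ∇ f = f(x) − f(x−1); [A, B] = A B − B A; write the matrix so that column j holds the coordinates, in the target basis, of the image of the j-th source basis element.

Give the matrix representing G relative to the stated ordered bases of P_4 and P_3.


the matrix is [[0, 0, 0, 0, 0]; [0, 0, 0, 0, 0]; [0, 0, 0, 0, 0]; [0, 0, 0, 0, 0]] (rows listed top to bottom)

image of 1: 0
image of x: 0
image of x^2: 0
image of x^3: 0
image of x^4: 0
each image's coordinates form column j of the matrix


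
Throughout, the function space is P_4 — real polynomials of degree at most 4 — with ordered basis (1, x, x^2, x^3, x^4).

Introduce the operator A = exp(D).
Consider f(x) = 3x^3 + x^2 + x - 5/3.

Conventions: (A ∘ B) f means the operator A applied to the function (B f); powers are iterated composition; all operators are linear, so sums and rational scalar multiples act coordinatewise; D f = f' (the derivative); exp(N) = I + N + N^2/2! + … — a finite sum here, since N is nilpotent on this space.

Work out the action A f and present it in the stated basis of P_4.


the result is g(x) = 3x^3 + 10x^2 + 12x + 10/3

order-1 term: 9x^2 + 2x + 1
order-2 term: 9x + 1
order-3 term: 3
the series for exp(D) f terminates at order 3
exp(D) f = 3x^3 + 10x^2 + 12x + 10/3


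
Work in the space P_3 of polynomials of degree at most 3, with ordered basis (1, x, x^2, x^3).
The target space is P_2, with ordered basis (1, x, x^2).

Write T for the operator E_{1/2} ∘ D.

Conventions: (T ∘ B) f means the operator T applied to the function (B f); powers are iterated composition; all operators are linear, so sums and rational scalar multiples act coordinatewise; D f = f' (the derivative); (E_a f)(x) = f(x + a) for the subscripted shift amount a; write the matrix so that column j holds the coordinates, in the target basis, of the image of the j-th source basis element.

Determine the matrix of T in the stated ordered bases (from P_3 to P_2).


image of 1: 0
image of x: 1
image of x^2: 2x + 1
image of x^3: 3x^2 + 3x + 3/4
each image's coordinates form column j of the matrix

the matrix is [[0, 1, 1, 3/4]; [0, 0, 2, 3]; [0, 0, 0, 3]] (rows listed top to bottom)


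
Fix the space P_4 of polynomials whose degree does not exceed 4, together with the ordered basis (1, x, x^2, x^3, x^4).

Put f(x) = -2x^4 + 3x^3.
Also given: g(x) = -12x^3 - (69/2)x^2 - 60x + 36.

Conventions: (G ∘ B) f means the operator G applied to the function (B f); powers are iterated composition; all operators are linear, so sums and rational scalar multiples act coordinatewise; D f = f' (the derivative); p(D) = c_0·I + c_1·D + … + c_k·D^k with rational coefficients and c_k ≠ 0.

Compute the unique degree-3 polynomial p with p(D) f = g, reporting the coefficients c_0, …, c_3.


c_0 = 0, c_1 = 3/2, c_2 = 2, c_3 = 2

D^0 f = -2x^4 + 3x^3
D^1 f = -8x^3 + 9x^2
D^2 f = -24x^2 + 18x
D^3 f = -48x + 18
matching coefficients of g against c_0 f + c_1 Df + … from the top degree down determines the c_i
solution: c_0 = 0, c_1 = 3/2, c_2 = 2, c_3 = 2


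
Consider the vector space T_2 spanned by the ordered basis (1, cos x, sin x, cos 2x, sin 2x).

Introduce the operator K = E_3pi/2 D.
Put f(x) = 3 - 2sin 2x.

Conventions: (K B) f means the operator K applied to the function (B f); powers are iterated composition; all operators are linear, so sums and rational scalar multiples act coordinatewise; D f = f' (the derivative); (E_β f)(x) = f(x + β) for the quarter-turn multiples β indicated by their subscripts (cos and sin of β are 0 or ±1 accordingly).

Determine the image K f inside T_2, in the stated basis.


D f = -4cos 2x
E_3pi/2 D f = 4cos 2x

the image equals g(x) = 4cos 2x


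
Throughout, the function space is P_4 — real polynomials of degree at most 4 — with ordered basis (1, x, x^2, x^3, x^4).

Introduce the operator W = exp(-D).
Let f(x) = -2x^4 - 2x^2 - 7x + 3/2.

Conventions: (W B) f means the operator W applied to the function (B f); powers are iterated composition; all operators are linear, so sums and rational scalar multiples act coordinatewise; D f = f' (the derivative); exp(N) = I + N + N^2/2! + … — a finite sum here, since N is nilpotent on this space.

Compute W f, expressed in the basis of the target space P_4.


the result is g(x) = -2x^4 + 8x^3 - 14x^2 + 5x + 9/2

order-1 term: 8x^3 + 4x + 7
order-2 term: -12x^2 - 2
order-3 term: 8x
order-4 term: -2
the series for exp(-D) f terminates at order 4
exp(-D) f = -2x^4 + 8x^3 - 14x^2 + 5x + 9/2


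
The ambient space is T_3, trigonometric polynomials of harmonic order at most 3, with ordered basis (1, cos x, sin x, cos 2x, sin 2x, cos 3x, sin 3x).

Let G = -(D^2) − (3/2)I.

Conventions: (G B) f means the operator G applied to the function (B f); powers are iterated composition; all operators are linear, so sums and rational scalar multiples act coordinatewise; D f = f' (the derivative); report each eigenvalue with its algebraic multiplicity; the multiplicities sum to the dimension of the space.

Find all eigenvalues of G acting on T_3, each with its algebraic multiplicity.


image of 1: -3/2
image of cos x: -(1/2)cos x
image of sin x: -(1/2)sin x
image of cos 2x: (5/2)cos 2x
image of sin 2x: (5/2)sin 2x
image of cos 3x: (15/2)cos 3x
image of sin 3x: (15/2)sin 3x
the matrix is diagonal; its diagonal is (-3/2, -1/2, -1/2, 5/2, 5/2, 15/2, 15/2)
for a triangular matrix the eigenvalues are the diagonal entries, with algebraic multiplicity their repetition count

λ = -3/2 (multiplicity 1), λ = -1/2 (multiplicity 2), λ = 5/2 (multiplicity 2), λ = 15/2 (multiplicity 2)


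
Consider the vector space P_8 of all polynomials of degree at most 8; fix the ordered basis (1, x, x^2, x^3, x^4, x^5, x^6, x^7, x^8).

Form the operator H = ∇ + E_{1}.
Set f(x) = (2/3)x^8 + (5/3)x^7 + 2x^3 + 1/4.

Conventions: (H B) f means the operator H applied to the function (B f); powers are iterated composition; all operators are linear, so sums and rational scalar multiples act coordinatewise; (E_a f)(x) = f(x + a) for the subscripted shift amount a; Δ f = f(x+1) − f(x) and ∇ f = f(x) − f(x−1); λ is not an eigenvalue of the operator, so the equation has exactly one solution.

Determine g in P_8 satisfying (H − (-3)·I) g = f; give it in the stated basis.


write g with unknown coordinates in the stated basis and equate coefficients in (H − (-3)·I) g = f
solving from the highest basis element down gives g = (1/6)x^8 - (1/4)x^7 + (7/8)x^6 - (175/24)x^5 + (1085/48)x^4 - (465/8)x^3 + (6061/48)x^2 - (8389/48)x + 3849/32
check: H g = (1/6)x^8 + (29/12)x^7 - (21/8)x^6 + (175/8)x^5 - (1085/16)x^4 + (1411/8)x^3 - (6061/16)x^2 + (8389/16)x - 11539/32
so H g − (-3)·g = (2/3)x^8 + (5/3)x^7 + 2x^3 + 1/4 = f ✓

g(x) = (1/6)x^8 - (1/4)x^7 + (7/8)x^6 - (175/24)x^5 + (1085/48)x^4 - (465/8)x^3 + (6061/48)x^2 - (8389/48)x + 3849/32


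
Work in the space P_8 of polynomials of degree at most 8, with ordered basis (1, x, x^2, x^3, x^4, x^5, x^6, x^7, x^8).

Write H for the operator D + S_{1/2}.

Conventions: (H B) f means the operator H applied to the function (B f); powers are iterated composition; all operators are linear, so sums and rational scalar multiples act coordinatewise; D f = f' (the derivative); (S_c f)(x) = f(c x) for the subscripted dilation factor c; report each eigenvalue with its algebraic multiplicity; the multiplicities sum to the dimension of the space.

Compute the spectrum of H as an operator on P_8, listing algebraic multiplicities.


λ = 1/256 (multiplicity 1), λ = 1/128 (multiplicity 1), λ = 1/64 (multiplicity 1), λ = 1/32 (multiplicity 1), λ = 1/16 (multiplicity 1), λ = 1/8 (multiplicity 1), λ = 1/4 (multiplicity 1), λ = 1/2 (multiplicity 1), λ = 1 (multiplicity 1)

image of 1: 1
image of x: (1/2)x + 1
image of x^2: (1/4)x^2 + 2x
image of x^3: (1/8)x^3 + 3x^2
image of x^4: (1/16)x^4 + 4x^3
image of x^5: (1/32)x^5 + 5x^4
image of x^6: (1/64)x^6 + 6x^5
image of x^7: (1/128)x^7 + 7x^6
image of x^8: (1/256)x^8 + 8x^7
the matrix is upper triangular; its diagonal is (1, 1/2, 1/4, 1/8, 1/16, 1/32, 1/64, 1/128, 1/256)
for a triangular matrix the eigenvalues are the diagonal entries, with algebraic multiplicity their repetition count


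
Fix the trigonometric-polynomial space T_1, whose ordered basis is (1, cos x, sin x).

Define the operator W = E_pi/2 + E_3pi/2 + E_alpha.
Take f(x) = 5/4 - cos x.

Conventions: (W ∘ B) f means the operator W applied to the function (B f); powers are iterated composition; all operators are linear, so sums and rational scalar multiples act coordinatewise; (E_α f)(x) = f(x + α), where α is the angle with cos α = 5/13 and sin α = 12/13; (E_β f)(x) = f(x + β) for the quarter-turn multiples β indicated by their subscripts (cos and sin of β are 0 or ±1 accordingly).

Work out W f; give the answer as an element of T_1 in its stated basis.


the image equals g(x) = 15/4 - (5/13)cos x + (12/13)sin x

E_pi/2 f = 5/4 + sin x
E_3pi/2 f = 5/4 - sin x
E_alpha f = 5/4 - (5/13)cos x + (12/13)sin x
(E_pi/2 + E_3pi/2 + E_alpha) f = 15/4 - (5/13)cos x + (12/13)sin x


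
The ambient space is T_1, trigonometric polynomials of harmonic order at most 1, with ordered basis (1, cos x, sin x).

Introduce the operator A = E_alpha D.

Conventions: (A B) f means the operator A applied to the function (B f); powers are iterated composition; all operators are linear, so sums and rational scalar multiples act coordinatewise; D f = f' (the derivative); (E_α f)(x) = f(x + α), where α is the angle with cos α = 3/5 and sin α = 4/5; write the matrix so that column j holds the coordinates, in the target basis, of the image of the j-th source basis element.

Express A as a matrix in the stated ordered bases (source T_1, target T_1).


image of 1: 0
image of cos x: -(4/5)cos x - (3/5)sin x
image of sin x: (3/5)cos x - (4/5)sin x
each image's coordinates form column j of the matrix

the matrix is [[0, 0, 0]; [0, -4/5, 3/5]; [0, -3/5, -4/5]] (rows listed top to bottom)


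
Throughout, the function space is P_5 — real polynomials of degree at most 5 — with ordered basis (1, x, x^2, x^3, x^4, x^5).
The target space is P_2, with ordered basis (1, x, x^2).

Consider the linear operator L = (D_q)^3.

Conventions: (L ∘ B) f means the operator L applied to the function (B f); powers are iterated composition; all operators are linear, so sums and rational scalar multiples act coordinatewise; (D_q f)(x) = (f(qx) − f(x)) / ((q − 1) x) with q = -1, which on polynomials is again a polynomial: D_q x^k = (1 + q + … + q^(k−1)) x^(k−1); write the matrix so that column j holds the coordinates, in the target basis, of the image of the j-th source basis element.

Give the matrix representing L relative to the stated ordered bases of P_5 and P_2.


image of 1: 0
image of x: 0
image of x^2: 0
image of x^3: 0
image of x^4: 0
image of x^5: 0
each image's coordinates form column j of the matrix

the matrix is [[0, 0, 0, 0, 0, 0]; [0, 0, 0, 0, 0, 0]; [0, 0, 0, 0, 0, 0]] (rows listed top to bottom)


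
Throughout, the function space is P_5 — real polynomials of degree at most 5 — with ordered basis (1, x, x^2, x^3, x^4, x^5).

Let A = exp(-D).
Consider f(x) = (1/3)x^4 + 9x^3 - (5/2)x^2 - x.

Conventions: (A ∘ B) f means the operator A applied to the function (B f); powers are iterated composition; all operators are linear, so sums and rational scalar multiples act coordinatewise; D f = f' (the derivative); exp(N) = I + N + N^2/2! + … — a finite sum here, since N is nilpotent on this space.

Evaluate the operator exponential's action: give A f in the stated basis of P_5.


order-1 term: -(4/3)x^3 - 27x^2 + 5x + 1
order-2 term: 2x^2 + 27x - 5/2
order-3 term: -(4/3)x - 9
order-4 term: 1/3
the series for exp(-D) f terminates at order 4
exp(-D) f = (1/3)x^4 + (23/3)x^3 - (55/2)x^2 + (89/3)x - 61/6

the result is g(x) = (1/3)x^4 + (23/3)x^3 - (55/2)x^2 + (89/3)x - 61/6


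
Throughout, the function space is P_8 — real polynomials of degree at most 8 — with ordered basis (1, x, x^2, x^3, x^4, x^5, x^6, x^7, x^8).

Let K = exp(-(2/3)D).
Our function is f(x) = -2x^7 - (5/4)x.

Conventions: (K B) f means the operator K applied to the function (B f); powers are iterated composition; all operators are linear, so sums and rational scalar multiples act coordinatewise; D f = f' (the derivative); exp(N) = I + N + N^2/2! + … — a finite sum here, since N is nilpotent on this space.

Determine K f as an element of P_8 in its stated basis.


the result is g(x) = -2x^7 + (28/3)x^6 - (56/3)x^5 + (560/27)x^4 - (1120/81)x^3 + (448/81)x^2 - (7229/2916)x + 4157/4374

order-1 term: (28/3)x^6 + 5/6
order-2 term: -(56/3)x^5
order-3 term: (560/27)x^4
order-4 term: -(1120/81)x^3
order-5 term: (448/81)x^2
order-6 term: -(896/729)x
order-7 term: 256/2187
the series for exp(-(2/3)D) f terminates at order 7
exp(-(2/3)D) f = -2x^7 + (28/3)x^6 - (56/3)x^5 + (560/27)x^4 - (1120/81)x^3 + (448/81)x^2 - (7229/2916)x + 4157/4374


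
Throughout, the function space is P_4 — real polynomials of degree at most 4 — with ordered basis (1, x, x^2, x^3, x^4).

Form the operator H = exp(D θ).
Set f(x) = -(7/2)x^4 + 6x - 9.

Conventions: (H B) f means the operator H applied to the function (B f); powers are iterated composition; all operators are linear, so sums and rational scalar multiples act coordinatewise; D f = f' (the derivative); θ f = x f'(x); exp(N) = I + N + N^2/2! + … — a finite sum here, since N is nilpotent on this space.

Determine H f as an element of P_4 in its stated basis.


the image equals g(x) = -(7/2)x^4 - 56x^3 - 252x^2 - 330x - 87

order-1 term: -56x^3 + 6
order-2 term: -252x^2
order-3 term: -336x
order-4 term: -84
the series for exp(D θ) f terminates at order 4
exp(D θ) f = -(7/2)x^4 - 56x^3 - 252x^2 - 330x - 87


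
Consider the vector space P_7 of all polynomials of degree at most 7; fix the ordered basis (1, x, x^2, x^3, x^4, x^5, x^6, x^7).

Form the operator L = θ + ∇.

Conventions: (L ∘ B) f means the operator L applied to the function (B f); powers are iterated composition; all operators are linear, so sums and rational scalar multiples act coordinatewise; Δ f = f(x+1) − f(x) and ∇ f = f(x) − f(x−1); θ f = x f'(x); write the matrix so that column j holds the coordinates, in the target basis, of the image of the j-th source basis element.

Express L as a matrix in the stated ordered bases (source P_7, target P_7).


the matrix is [[0, 1, -1, 1, -1, 1, -1, 1]; [0, 1, 2, -3, 4, -5, 6, -7]; [0, 0, 2, 3, -6, 10, -15, 21]; [0, 0, 0, 3, 4, -10, 20, -35]; [0, 0, 0, 0, 4, 5, -15, 35]; [0, 0, 0, 0, 0, 5, 6, -21]; [0, 0, 0, 0, 0, 0, 6, 7]; [0, 0, 0, 0, 0, 0, 0, 7]] (rows listed top to bottom)

image of 1: 0
image of x: x + 1
image of x^2: 2x^2 + 2x - 1
image of x^3: 3x^3 + 3x^2 - 3x + 1
image of x^4: 4x^4 + 4x^3 - 6x^2 + 4x - 1
image of x^5: 5x^5 + 5x^4 - 10x^3 + 10x^2 - 5x + 1
image of x^6: 6x^6 + 6x^5 - 15x^4 + 20x^3 - 15x^2 + 6x - 1
image of x^7: 7x^7 + 7x^6 - 21x^5 + 35x^4 - 35x^3 + 21x^2 - 7x + 1
each image's coordinates form column j of the matrix
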